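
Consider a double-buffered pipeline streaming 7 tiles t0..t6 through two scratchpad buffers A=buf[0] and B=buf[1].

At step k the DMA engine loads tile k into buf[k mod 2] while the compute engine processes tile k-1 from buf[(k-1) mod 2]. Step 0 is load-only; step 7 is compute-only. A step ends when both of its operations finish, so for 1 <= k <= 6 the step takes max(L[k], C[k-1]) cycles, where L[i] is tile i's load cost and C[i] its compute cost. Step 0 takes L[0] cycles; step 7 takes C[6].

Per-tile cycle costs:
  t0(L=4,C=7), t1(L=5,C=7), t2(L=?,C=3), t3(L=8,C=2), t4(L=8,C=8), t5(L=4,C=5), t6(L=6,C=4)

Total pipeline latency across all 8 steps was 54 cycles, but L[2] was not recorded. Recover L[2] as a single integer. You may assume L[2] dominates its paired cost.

L[2] = 9

step 0 | dur = L[0]=4 = 4
step 1 | dur = max(L[1]=5, C[0]=7) = 7
step 2 | dur = max(L[2]=?, C[1]=7) = L[2]  (unknown; binding)
step 3 | dur = max(L[3]=8, C[2]=3) = 8
step 4 | dur = max(L[4]=8, C[3]=2) = 8
step 5 | dur = max(L[5]=4, C[4]=8) = 8
step 6 | dur = max(L[6]=6, C[5]=5) = 6
step 7 | dur = C[6]=4 = 4
sum of known step durations = 45
dur[2] = total - known = 54 - 45 = 9
L[2] is the binding max in step 2, so L[2] = dur[2] = 9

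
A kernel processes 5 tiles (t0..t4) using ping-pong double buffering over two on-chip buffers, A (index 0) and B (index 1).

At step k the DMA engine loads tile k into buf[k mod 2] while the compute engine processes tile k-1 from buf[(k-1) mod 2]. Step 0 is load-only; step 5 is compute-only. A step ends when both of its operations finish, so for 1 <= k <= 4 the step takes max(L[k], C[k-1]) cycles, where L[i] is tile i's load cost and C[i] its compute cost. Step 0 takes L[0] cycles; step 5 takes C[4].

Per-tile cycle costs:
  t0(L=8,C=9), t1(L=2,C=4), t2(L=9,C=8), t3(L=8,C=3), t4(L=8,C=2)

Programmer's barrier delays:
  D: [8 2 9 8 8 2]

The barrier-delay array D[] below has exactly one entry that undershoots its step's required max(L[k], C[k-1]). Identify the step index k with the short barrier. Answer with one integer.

hazard at step 1

k=0 barrier L[0]=8→8c, D[0]=8 ok
k=1 barrier max(L[1]=2,C[0]=9)→9c, D[1]=2 SHORT
k=2 barrier max(L[2]=9,C[1]=4)→9c, D[2]=9 ok
k=3 barrier max(L[3]=8,C[2]=8)→8c, D[3]=8 ok
k=4 barrier max(L[4]=8,C[3]=3)→8c, D[4]=8 ok
k=5 barrier C[4]=2→2c, D[5]=2 ok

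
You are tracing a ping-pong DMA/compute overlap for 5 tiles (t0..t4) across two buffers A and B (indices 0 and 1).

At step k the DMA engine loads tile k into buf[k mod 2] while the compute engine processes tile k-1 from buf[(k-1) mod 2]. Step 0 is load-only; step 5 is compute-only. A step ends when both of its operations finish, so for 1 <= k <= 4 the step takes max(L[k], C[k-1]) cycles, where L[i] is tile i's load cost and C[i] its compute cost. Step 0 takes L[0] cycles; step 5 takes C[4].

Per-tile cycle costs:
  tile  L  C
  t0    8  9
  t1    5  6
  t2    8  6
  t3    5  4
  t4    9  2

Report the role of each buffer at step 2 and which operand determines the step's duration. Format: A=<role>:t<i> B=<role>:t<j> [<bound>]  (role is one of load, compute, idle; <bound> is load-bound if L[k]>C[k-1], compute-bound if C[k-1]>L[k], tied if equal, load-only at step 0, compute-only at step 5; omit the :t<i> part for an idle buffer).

  0. 8=8c; end=8; A:t0 B:-
  1. max(5,9)=9c; end=17; A:t0 B:t1
  2. max(8,6)=8c; end=25; A:t2 B:t1
  3. max(5,6)=6c; end=31; A:t2 B:t3
  4. max(9,4)=9c; end=40; A:t4 B:t3
  5. 2=2c; end=42; A:t4 B:t3

step 2: A=load:t2 B=compute:t1 [load-bound]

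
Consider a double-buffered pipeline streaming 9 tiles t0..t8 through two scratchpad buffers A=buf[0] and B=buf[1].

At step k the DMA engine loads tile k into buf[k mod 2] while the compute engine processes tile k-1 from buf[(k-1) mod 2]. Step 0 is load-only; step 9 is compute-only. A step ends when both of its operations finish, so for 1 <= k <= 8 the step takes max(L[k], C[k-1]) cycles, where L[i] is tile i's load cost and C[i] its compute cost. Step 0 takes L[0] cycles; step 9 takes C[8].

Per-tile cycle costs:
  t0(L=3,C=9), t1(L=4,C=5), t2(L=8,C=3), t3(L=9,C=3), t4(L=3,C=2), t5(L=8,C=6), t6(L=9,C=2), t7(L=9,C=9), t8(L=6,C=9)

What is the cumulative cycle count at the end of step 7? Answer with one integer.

end_cycle[7] = 58

step 0: L[0]=3 → dur=3, Σ=3 | A=load:t0 B=idle [load-only]
step 1: L[1]=4 C[0]=9 → dur=9, Σ=12 | A=compute:t0 B=load:t1 [compute-bound]
step 2: L[2]=8 C[1]=5 → dur=8, Σ=20 | A=load:t2 B=compute:t1 [load-bound]
step 3: L[3]=9 C[2]=3 → dur=9, Σ=29 | A=compute:t2 B=load:t3 [load-bound]
step 4: L[4]=3 C[3]=3 → dur=3, Σ=32 | A=load:t4 B=compute:t3 [tied]
step 5: L[5]=8 C[4]=2 → dur=8, Σ=40 | A=compute:t4 B=load:t5 [load-bound]
step 6: L[6]=9 C[5]=6 → dur=9, Σ=49 | A=load:t6 B=compute:t5 [load-bound]
step 7: L[7]=9 C[6]=2 → dur=9, Σ=58 | A=compute:t6 B=load:t7 [load-bound]
step 8: L[8]=6 C[7]=9 → dur=9, Σ=67 | A=load:t8 B=compute:t7 [compute-bound]
step 9: C[8]=9 → dur=9, Σ=76 | A=compute:t8 B=idle [compute-only]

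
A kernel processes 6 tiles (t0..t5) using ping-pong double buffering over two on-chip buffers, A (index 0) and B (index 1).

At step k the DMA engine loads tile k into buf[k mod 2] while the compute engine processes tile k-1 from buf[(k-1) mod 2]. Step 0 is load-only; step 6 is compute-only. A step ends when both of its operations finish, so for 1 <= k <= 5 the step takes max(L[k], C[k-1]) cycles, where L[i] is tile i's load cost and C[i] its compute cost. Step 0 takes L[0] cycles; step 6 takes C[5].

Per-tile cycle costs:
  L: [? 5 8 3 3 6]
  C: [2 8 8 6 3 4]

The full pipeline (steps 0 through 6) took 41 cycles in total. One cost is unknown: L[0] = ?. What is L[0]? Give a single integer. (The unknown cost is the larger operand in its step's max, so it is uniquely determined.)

step 0 | dur = L[0]=? = L[0]  (unknown; binding)
step 1 | dur = max(L[1]=5, C[0]=2) = 5
step 2 | dur = max(L[2]=8, C[1]=8) = 8
step 3 | dur = max(L[3]=3, C[2]=8) = 8
step 4 | dur = max(L[4]=3, C[3]=6) = 6
step 5 | dur = max(L[5]=6, C[4]=3) = 6
step 6 | dur = C[5]=4 = 4
sum of known step durations = 37
dur[0] = total - known = 41 - 37 = 4
L[0] is the binding max in step 0, so L[0] = dur[0] = 4

L[0] = 4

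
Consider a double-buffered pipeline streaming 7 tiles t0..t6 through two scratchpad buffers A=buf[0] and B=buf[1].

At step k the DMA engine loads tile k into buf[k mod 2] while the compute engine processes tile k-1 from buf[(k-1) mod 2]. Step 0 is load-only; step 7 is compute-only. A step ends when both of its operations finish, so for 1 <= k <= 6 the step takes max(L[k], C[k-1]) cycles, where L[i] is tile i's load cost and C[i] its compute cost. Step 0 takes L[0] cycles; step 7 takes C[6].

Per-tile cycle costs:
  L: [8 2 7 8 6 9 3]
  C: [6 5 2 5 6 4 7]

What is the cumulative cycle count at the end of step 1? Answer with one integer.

step 0: L[0]=8 → dur=8, Σ=8 | A=load:t0 B=idle [load-only]
step 1: L[1]=2 C[0]=6 → dur=6, Σ=14 | A=compute:t0 B=load:t1 [compute-bound]
step 2: L[2]=7 C[1]=5 → dur=7, Σ=21 | A=load:t2 B=compute:t1 [load-bound]
step 3: L[3]=8 C[2]=2 → dur=8, Σ=29 | A=compute:t2 B=load:t3 [load-bound]
step 4: L[4]=6 C[3]=5 → dur=6, Σ=35 | A=load:t4 B=compute:t3 [load-bound]
step 5: L[5]=9 C[4]=6 → dur=9, Σ=44 | A=compute:t4 B=load:t5 [load-bound]
step 6: L[6]=3 C[5]=4 → dur=4, Σ=48 | A=load:t6 B=compute:t5 [compute-bound]
step 7: C[6]=7 → dur=7, Σ=55 | A=compute:t6 B=idle [compute-only]

end_cycle[1] = 14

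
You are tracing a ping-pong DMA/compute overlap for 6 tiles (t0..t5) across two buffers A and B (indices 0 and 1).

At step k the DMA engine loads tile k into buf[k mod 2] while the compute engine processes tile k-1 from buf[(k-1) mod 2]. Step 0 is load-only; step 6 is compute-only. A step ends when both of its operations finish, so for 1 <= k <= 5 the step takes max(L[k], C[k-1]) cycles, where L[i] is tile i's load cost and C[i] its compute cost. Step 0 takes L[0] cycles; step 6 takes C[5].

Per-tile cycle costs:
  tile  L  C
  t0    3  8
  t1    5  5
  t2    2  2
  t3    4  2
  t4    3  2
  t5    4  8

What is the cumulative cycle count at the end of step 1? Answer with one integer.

[0] DMA t0→A (3c) ∥ CU idle ⇒ 3c, clock 3
[1] DMA t1→B (5c) ∥ CU A:t0 (8c) ⇒ 8c, clock 11
[2] DMA t2→A (2c) ∥ CU B:t1 (5c) ⇒ 5c, clock 16
[3] DMA t3→B (4c) ∥ CU A:t2 (2c) ⇒ 4c, clock 20
[4] DMA t4→A (3c) ∥ CU B:t3 (2c) ⇒ 3c, clock 23
[5] DMA t5→B (4c) ∥ CU A:t4 (2c) ⇒ 4c, clock 27
[6] DMA idle ∥ CU B:t5 (8c) ⇒ 8c, clock 35

end_cycle[1] = 11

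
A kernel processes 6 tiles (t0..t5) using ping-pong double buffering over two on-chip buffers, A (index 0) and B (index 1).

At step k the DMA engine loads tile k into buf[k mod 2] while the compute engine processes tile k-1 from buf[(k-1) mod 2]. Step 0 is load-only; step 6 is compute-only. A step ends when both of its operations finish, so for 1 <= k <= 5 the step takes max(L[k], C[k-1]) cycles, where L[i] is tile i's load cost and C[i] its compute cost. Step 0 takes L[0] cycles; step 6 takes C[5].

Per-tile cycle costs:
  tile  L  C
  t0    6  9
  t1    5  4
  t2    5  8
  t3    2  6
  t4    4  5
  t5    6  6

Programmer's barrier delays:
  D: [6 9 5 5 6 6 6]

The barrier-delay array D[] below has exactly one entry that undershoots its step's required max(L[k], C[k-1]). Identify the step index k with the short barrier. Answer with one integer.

hazard at step 3

[0] required=L[0]=6=6 vs D=6 ok
[1] required=max(L[1]=5,C[0]=9)=9 vs D=9 ok
[2] required=max(L[2]=5,C[1]=4)=5 vs D=5 ok
[3] required=max(L[3]=2,C[2]=8)=8 vs D=5 SHORT
[4] required=max(L[4]=4,C[3]=6)=6 vs D=6 ok
[5] required=max(L[5]=6,C[4]=5)=6 vs D=6 ok
[6] required=C[5]=6=6 vs D=6 ok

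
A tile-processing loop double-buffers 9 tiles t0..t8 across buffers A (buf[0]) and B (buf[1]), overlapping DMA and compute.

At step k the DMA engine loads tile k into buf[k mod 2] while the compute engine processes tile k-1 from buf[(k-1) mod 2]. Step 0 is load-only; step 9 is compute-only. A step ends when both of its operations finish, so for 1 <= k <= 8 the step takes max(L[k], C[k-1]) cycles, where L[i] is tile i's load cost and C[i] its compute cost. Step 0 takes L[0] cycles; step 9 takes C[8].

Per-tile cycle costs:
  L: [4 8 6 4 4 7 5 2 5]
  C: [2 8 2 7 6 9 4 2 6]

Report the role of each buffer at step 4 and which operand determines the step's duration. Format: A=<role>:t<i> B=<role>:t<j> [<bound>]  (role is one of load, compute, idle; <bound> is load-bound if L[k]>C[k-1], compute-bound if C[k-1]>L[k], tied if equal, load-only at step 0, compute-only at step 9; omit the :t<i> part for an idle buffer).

step 4: A=load:t4 B=compute:t3 [compute-bound]

step 0: L[0]=4 → dur=4, Σ=4 | A=load:t0 B=idle [load-only]
step 1: L[1]=8 C[0]=2 → dur=8, Σ=12 | A=compute:t0 B=load:t1 [load-bound]
step 2: L[2]=6 C[1]=8 → dur=8, Σ=20 | A=load:t2 B=compute:t1 [compute-bound]
step 3: L[3]=4 C[2]=2 → dur=4, Σ=24 | A=compute:t2 B=load:t3 [load-bound]
step 4: L[4]=4 C[3]=7 → dur=7, Σ=31 | A=load:t4 B=compute:t3 [compute-bound]
step 5: L[5]=7 C[4]=6 → dur=7, Σ=38 | A=compute:t4 B=load:t5 [load-bound]
step 6: L[6]=5 C[5]=9 → dur=9, Σ=47 | A=load:t6 B=compute:t5 [compute-bound]
step 7: L[7]=2 C[6]=4 → dur=4, Σ=51 | A=compute:t6 B=load:t7 [compute-bound]
step 8: L[8]=5 C[7]=2 → dur=5, Σ=56 | A=load:t8 B=compute:t7 [load-bound]
step 9: C[8]=6 → dur=6, Σ=62 | A=compute:t8 B=idle [compute-only]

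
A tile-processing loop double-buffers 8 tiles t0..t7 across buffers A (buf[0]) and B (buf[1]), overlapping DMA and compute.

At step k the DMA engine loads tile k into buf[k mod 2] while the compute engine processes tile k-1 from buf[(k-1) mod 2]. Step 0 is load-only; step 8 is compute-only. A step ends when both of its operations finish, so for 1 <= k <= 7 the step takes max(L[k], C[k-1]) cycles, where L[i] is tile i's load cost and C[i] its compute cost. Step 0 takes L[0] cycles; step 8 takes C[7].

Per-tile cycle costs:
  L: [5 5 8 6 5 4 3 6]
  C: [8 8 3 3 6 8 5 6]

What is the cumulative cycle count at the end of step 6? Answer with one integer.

end_cycle[6] = 46

step 0: L[0]=5 → dur=5, Σ=5 | A=load:t0 B=idle [load-only]
step 1: L[1]=5 C[0]=8 → dur=8, Σ=13 | A=compute:t0 B=load:t1 [compute-bound]
step 2: L[2]=8 C[1]=8 → dur=8, Σ=21 | A=load:t2 B=compute:t1 [tied]
step 3: L[3]=6 C[2]=3 → dur=6, Σ=27 | A=compute:t2 B=load:t3 [load-bound]
step 4: L[4]=5 C[3]=3 → dur=5, Σ=32 | A=load:t4 B=compute:t3 [load-bound]
step 5: L[5]=4 C[4]=6 → dur=6, Σ=38 | A=compute:t4 B=load:t5 [compute-bound]
step 6: L[6]=3 C[5]=8 → dur=8, Σ=46 | A=load:t6 B=compute:t5 [compute-bound]
step 7: L[7]=6 C[6]=5 → dur=6, Σ=52 | A=compute:t6 B=load:t7 [load-bound]
step 8: C[7]=6 → dur=6, Σ=58 | A=idle B=compute:t7 [compute-only]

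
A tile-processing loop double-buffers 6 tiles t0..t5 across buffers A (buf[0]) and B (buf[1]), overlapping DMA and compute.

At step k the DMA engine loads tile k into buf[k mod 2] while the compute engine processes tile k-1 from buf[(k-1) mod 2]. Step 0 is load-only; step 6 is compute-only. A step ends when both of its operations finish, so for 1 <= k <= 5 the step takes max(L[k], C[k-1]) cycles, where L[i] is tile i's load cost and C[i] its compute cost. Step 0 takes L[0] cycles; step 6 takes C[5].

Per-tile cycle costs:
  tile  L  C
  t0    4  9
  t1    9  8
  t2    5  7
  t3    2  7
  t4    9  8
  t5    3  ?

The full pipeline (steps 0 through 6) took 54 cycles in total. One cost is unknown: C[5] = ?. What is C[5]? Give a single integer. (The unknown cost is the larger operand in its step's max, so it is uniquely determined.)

step 0 = dur = L[0]=4 = 4
step 1 = dur = max(L[1]=9, C[0]=9) = 9
step 2 = dur = max(L[2]=5, C[1]=8) = 8
step 3 = dur = max(L[3]=2, C[2]=7) = 7
step 4 = dur = max(L[4]=9, C[3]=7) = 9
step 5 = dur = max(L[5]=3, C[4]=8) = 8
step 6 = dur = C[5]=? = C[5]  (unknown; binding)
sum of known step durations = 45
dur[6] = total - known = 54 - 45 = 9
C[5] is the binding max in step 6, so C[5] = dur[6] = 9

C[5] = 9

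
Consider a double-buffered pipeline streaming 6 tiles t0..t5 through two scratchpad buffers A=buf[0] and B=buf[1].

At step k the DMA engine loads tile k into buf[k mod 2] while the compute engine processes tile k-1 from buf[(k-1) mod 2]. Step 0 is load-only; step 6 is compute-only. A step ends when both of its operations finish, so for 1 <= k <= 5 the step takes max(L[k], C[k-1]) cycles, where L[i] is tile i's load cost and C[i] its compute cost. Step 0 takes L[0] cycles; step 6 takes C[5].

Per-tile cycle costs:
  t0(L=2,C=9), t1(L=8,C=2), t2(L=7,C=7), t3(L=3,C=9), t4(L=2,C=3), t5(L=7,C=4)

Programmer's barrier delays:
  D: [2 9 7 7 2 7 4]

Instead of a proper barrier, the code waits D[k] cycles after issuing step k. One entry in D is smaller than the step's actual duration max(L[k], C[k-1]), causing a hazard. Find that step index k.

step 0: need L[0]=2 = 2; D[0]=2 ok
step 1: need max(L[1]=8,C[0]=9) = 9; D[1]=9 ok
step 2: need max(L[2]=7,C[1]=2) = 7; D[2]=7 ok
step 3: need max(L[3]=3,C[2]=7) = 7; D[3]=7 ok
step 4: need max(L[4]=2,C[3]=9) = 9; D[4]=2 SHORT
step 5: need max(L[5]=7,C[4]=3) = 7; D[5]=7 ok
step 6: need C[5]=4 = 4; D[6]=4 ok

hazard at step 4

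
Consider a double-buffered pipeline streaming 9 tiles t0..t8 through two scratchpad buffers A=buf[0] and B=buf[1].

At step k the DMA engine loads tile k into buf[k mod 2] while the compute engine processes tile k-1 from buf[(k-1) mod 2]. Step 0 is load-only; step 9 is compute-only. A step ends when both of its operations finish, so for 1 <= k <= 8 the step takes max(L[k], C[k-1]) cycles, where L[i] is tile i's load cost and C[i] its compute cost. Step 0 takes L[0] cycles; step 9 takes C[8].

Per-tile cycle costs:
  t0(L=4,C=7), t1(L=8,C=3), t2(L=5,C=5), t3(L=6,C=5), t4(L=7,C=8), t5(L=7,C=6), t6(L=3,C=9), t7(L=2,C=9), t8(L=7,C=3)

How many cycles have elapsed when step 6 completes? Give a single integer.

end_cycle[6] = 44

k=0 load=t0/4c comp=- wait=4 total=4
k=1 load=t1/8c comp=t0/7c wait=8 total=12
k=2 load=t2/5c comp=t1/3c wait=5 total=17
k=3 load=t3/6c comp=t2/5c wait=6 total=23
k=4 load=t4/7c comp=t3/5c wait=7 total=30
k=5 load=t5/7c comp=t4/8c wait=8 total=38
k=6 load=t6/3c comp=t5/6c wait=6 total=44
k=7 load=t7/2c comp=t6/9c wait=9 total=53
k=8 load=t8/7c comp=t7/9c wait=9 total=62
k=9 load=- comp=t8/3c wait=3 total=65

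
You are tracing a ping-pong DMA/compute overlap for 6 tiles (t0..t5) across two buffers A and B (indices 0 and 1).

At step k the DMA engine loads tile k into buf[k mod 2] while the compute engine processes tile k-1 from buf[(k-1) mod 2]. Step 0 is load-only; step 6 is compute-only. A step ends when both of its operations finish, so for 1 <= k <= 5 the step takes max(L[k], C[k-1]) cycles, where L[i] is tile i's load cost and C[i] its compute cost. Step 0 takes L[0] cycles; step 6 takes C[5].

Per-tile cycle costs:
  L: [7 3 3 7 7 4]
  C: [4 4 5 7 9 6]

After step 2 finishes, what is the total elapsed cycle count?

k=0 load=t0/7c comp=- wait=7 total=7
k=1 load=t1/3c comp=t0/4c wait=4 total=11
k=2 load=t2/3c comp=t1/4c wait=4 total=15
k=3 load=t3/7c comp=t2/5c wait=7 total=22
k=4 load=t4/7c comp=t3/7c wait=7 total=29
k=5 load=t5/4c comp=t4/9c wait=9 total=38
k=6 load=- comp=t5/6c wait=6 total=44

end_cycle[2] = 15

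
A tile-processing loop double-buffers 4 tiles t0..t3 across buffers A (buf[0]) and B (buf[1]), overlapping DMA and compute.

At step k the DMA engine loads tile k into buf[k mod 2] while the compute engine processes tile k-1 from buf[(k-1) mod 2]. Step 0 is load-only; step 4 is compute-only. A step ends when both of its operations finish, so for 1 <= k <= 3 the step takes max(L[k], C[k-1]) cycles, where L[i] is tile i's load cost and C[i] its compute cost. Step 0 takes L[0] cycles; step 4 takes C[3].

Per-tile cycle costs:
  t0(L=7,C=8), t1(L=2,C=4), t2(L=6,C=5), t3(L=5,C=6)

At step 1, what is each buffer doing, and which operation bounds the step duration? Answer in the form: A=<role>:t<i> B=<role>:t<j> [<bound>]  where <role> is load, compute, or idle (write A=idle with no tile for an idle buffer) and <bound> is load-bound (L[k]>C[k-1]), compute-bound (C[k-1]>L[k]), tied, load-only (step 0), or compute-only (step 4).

[0] DMA t0→A (7c) ∥ CU idle ⇒ 7c, clock 7
[1] DMA t1→B (2c) ∥ CU A:t0 (8c) ⇒ 8c, clock 15
[2] DMA t2→A (6c) ∥ CU B:t1 (4c) ⇒ 6c, clock 21
[3] DMA t3→B (5c) ∥ CU A:t2 (5c) ⇒ 5c, clock 26
[4] DMA idle ∥ CU B:t3 (6c) ⇒ 6c, clock 32

step 1: A=compute:t0 B=load:t1 [compute-bound]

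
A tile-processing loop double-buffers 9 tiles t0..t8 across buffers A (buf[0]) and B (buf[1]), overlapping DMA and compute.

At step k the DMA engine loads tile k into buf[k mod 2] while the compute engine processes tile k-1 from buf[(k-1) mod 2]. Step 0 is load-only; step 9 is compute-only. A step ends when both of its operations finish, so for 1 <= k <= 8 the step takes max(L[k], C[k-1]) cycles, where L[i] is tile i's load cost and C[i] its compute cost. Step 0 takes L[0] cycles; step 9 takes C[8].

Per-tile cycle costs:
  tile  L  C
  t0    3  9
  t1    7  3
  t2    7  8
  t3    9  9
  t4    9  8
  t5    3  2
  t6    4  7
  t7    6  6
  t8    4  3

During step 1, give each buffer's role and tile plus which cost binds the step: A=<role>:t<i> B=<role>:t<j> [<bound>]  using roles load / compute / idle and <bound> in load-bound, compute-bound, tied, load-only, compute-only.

[0] DMA t0→A (3c) ∥ CU idle ⇒ 3c, clock 3
[1] DMA t1→B (7c) ∥ CU A:t0 (9c) ⇒ 9c, clock 12
[2] DMA t2→A (7c) ∥ CU B:t1 (3c) ⇒ 7c, clock 19
[3] DMA t3→B (9c) ∥ CU A:t2 (8c) ⇒ 9c, clock 28
[4] DMA t4→A (9c) ∥ CU B:t3 (9c) ⇒ 9c, clock 37
[5] DMA t5→B (3c) ∥ CU A:t4 (8c) ⇒ 8c, clock 45
[6] DMA t6→A (4c) ∥ CU B:t5 (2c) ⇒ 4c, clock 49
[7] DMA t7→B (6c) ∥ CU A:t6 (7c) ⇒ 7c, clock 56
[8] DMA t8→A (4c) ∥ CU B:t7 (6c) ⇒ 6c, clock 62
[9] DMA idle ∥ CU A:t8 (3c) ⇒ 3c, clock 65

step 1: A=compute:t0 B=load:t1 [compute-bound]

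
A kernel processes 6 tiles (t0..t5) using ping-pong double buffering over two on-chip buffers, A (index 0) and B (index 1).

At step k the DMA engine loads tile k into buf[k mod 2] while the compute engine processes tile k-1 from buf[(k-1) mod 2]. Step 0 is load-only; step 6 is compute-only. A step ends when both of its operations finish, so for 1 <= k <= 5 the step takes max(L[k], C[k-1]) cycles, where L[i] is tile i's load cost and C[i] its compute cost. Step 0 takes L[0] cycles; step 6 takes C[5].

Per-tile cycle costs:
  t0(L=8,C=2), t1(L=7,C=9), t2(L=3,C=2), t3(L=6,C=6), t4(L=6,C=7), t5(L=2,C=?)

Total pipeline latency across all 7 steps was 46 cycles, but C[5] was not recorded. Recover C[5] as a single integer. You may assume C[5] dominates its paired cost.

step 0 → dur = L[0]=8 = 8
step 1 → dur = max(L[1]=7, C[0]=2) = 7
step 2 → dur = max(L[2]=3, C[1]=9) = 9
step 3 → dur = max(L[3]=6, C[2]=2) = 6
step 4 → dur = max(L[4]=6, C[3]=6) = 6
step 5 → dur = max(L[5]=2, C[4]=7) = 7
step 6 → dur = C[5]=? = C[5]  (unknown; binding)
sum of known step durations = 43
dur[6] = total - known = 46 - 43 = 3
C[5] is the binding max in step 6, so C[5] = dur[6] = 3

C[5] = 3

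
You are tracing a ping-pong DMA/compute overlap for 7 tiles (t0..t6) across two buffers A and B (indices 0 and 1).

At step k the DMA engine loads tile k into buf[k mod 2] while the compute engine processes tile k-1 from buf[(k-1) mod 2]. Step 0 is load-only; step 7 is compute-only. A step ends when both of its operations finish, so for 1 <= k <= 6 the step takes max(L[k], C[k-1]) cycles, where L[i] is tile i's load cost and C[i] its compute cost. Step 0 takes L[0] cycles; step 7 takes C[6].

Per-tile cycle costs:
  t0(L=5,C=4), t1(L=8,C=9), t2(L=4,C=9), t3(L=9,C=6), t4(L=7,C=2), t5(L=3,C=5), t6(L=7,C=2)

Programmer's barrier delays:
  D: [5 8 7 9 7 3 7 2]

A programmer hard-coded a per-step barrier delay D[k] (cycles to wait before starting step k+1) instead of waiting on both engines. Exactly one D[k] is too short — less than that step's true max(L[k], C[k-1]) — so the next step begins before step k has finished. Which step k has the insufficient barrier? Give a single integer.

k=0 barrier L[0]=5→5c, D[0]=5 ok
k=1 barrier max(L[1]=8,C[0]=4)→8c, D[1]=8 ok
k=2 barrier max(L[2]=4,C[1]=9)→9c, D[2]=7 SHORT
k=3 barrier max(L[3]=9,C[2]=9)→9c, D[3]=9 ok
k=4 barrier max(L[4]=7,C[3]=6)→7c, D[4]=7 ok
k=5 barrier max(L[5]=3,C[4]=2)→3c, D[5]=3 ok
k=6 barrier max(L[6]=7,C[5]=5)→7c, D[6]=7 ok
k=7 barrier C[6]=2→2c, D[7]=2 ok

hazard at step 2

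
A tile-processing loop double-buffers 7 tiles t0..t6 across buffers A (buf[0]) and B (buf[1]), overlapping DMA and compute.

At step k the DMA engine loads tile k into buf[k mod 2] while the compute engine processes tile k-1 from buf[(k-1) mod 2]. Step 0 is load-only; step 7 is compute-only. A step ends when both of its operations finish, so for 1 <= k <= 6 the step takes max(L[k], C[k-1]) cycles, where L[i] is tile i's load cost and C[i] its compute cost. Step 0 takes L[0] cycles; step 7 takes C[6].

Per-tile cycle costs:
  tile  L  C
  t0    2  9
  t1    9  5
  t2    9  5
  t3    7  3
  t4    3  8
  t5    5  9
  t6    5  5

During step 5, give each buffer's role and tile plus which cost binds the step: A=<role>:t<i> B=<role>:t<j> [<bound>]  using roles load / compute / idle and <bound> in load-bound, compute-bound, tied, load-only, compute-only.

step 0: L[0]=2 → dur=2, Σ=2 | A=load:t0 B=idle [load-only]
step 1: L[1]=9 C[0]=9 → dur=9, Σ=11 | A=compute:t0 B=load:t1 [tied]
step 2: L[2]=9 C[1]=5 → dur=9, Σ=20 | A=load:t2 B=compute:t1 [load-bound]
step 3: L[3]=7 C[2]=5 → dur=7, Σ=27 | A=compute:t2 B=load:t3 [load-bound]
step 4: L[4]=3 C[3]=3 → dur=3, Σ=30 | A=load:t4 B=compute:t3 [tied]
step 5: L[5]=5 C[4]=8 → dur=8, Σ=38 | A=compute:t4 B=load:t5 [compute-bound]
step 6: L[6]=5 C[5]=9 → dur=9, Σ=47 | A=load:t6 B=compute:t5 [compute-bound]
step 7: C[6]=5 → dur=5, Σ=52 | A=compute:t6 B=idle [compute-only]

step 5: A=compute:t4 B=load:t5 [compute-bound]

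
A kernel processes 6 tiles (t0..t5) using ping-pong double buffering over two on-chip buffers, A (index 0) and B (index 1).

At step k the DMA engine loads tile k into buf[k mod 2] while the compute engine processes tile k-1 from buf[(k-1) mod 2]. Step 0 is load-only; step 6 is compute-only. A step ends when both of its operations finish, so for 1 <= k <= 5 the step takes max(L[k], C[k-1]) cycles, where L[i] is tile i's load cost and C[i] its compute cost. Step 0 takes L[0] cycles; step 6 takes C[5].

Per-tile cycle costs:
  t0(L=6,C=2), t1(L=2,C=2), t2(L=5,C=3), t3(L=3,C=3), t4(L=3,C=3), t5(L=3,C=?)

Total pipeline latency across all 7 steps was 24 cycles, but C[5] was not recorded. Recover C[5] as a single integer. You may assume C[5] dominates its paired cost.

step 0 → dur = L[0]=6 = 6
step 1 → dur = max(L[1]=2, C[0]=2) = 2
step 2 → dur = max(L[2]=5, C[1]=2) = 5
step 3 → dur = max(L[3]=3, C[2]=3) = 3
step 4 → dur = max(L[4]=3, C[3]=3) = 3
step 5 → dur = max(L[5]=3, C[4]=3) = 3
step 6 → dur = C[5]=? = C[5]  (unknown; binding)
sum of known step durations = 22
dur[6] = total - known = 24 - 22 = 2
C[5] is the binding max in step 6, so C[5] = dur[6] = 2

C[5] = 2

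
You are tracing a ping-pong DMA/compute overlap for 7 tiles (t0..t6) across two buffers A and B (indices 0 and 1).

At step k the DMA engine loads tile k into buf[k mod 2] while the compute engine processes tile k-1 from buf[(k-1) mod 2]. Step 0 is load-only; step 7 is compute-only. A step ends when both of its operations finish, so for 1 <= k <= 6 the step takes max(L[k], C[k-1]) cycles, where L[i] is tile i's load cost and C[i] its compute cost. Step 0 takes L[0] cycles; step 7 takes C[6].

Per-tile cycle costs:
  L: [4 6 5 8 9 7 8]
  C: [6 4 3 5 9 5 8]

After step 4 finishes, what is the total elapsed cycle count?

end_cycle[4] = 32

k=0 load=t0/4c comp=- wait=4 total=4
k=1 load=t1/6c comp=t0/6c wait=6 total=10
k=2 load=t2/5c comp=t1/4c wait=5 total=15
k=3 load=t3/8c comp=t2/3c wait=8 total=23
k=4 load=t4/9c comp=t3/5c wait=9 total=32
k=5 load=t5/7c comp=t4/9c wait=9 total=41
k=6 load=t6/8c comp=t5/5c wait=8 total=49
k=7 load=- comp=t6/8c wait=8 total=57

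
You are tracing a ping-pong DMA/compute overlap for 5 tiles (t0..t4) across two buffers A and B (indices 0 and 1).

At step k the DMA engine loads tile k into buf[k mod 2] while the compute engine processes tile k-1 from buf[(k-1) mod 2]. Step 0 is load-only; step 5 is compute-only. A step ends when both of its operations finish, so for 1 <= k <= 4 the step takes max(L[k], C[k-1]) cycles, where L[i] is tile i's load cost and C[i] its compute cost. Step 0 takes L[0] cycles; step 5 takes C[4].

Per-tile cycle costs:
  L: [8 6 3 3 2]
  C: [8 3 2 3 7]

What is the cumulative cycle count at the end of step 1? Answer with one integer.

end_cycle[1] = 16

[0] DMA t0→A (8c) ∥ CU idle ⇒ 8c, clock 8
[1] DMA t1→B (6c) ∥ CU A:t0 (8c) ⇒ 8c, clock 16
[2] DMA t2→A (3c) ∥ CU B:t1 (3c) ⇒ 3c, clock 19
[3] DMA t3→B (3c) ∥ CU A:t2 (2c) ⇒ 3c, clock 22
[4] DMA t4→A (2c) ∥ CU B:t3 (3c) ⇒ 3c, clock 25
[5] DMA idle ∥ CU A:t4 (7c) ⇒ 7c, clock 32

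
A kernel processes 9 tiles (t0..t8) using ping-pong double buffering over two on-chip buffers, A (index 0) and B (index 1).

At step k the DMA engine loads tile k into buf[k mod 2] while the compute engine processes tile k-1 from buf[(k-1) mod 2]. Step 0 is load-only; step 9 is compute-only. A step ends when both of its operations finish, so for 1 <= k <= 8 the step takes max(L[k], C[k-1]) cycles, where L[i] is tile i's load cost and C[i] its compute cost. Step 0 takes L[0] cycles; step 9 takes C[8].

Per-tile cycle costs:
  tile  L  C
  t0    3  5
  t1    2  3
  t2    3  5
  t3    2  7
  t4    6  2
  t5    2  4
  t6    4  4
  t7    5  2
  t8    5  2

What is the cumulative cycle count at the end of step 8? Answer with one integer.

k=0 load=t0/3c comp=- wait=3 total=3
k=1 load=t1/2c comp=t0/5c wait=5 total=8
k=2 load=t2/3c comp=t1/3c wait=3 total=11
k=3 load=t3/2c comp=t2/5c wait=5 total=16
k=4 load=t4/6c comp=t3/7c wait=7 total=23
k=5 load=t5/2c comp=t4/2c wait=2 total=25
k=6 load=t6/4c comp=t5/4c wait=4 total=29
k=7 load=t7/5c comp=t6/4c wait=5 total=34
k=8 load=t8/5c comp=t7/2c wait=5 total=39
k=9 load=- comp=t8/2c wait=2 total=41

end_cycle[8] = 39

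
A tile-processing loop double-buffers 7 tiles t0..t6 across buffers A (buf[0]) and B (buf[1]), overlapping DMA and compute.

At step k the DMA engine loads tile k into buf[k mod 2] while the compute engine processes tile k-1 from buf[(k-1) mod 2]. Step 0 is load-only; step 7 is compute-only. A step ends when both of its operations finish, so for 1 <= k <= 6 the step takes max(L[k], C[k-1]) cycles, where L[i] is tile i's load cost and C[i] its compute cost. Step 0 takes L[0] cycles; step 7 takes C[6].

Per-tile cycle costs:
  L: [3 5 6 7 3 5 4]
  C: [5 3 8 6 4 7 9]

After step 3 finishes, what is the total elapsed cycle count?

end_cycle[3] = 22

step 0: L[0]=3 → dur=3, Σ=3 | A=load:t0 B=idle [load-only]
step 1: L[1]=5 C[0]=5 → dur=5, Σ=8 | A=compute:t0 B=load:t1 [tied]
step 2: L[2]=6 C[1]=3 → dur=6, Σ=14 | A=load:t2 B=compute:t1 [load-bound]
step 3: L[3]=7 C[2]=8 → dur=8, Σ=22 | A=compute:t2 B=load:t3 [compute-bound]
step 4: L[4]=3 C[3]=6 → dur=6, Σ=28 | A=load:t4 B=compute:t3 [compute-bound]
step 5: L[5]=5 C[4]=4 → dur=5, Σ=33 | A=compute:t4 B=load:t5 [load-bound]
step 6: L[6]=4 C[5]=7 → dur=7, Σ=40 | A=load:t6 B=compute:t5 [compute-bound]
step 7: C[6]=9 → dur=9, Σ=49 | A=compute:t6 B=idle [compute-only]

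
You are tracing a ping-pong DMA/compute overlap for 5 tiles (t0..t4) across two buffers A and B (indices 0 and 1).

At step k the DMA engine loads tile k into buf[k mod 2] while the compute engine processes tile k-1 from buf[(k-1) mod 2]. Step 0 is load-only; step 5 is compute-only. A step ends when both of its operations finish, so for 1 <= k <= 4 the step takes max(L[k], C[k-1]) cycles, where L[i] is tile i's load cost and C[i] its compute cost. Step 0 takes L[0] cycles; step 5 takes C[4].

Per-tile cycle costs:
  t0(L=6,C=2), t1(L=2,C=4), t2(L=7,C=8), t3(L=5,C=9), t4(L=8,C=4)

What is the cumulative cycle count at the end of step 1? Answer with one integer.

step 0: L[0]=6 → dur=6, Σ=6 | A=load:t0 B=idle [load-only]
step 1: L[1]=2 C[0]=2 → dur=2, Σ=8 | A=compute:t0 B=load:t1 [tied]
step 2: L[2]=7 C[1]=4 → dur=7, Σ=15 | A=load:t2 B=compute:t1 [load-bound]
step 3: L[3]=5 C[2]=8 → dur=8, Σ=23 | A=compute:t2 B=load:t3 [compute-bound]
step 4: L[4]=8 C[3]=9 → dur=9, Σ=32 | A=load:t4 B=compute:t3 [compute-bound]
step 5: C[4]=4 → dur=4, Σ=36 | A=compute:t4 B=idle [compute-only]

end_cycle[1] = 8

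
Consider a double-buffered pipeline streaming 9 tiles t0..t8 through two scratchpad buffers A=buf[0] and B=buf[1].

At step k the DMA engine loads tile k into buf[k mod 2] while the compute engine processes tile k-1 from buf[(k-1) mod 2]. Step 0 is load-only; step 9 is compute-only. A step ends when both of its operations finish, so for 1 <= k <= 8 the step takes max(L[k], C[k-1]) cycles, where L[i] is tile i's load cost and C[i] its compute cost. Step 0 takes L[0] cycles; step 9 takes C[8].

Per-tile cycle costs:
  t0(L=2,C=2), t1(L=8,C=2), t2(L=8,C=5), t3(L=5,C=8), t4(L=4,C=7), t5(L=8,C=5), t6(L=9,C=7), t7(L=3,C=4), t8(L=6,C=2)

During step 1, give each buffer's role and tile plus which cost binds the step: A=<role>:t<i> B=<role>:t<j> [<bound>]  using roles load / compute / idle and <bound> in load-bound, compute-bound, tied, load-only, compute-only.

[0] DMA t0→A (2c) ∥ CU idle ⇒ 2c, clock 2
[1] DMA t1→B (8c) ∥ CU A:t0 (2c) ⇒ 8c, clock 10
[2] DMA t2→A (8c) ∥ CU B:t1 (2c) ⇒ 8c, clock 18
[3] DMA t3→B (5c) ∥ CU A:t2 (5c) ⇒ 5c, clock 23
[4] DMA t4→A (4c) ∥ CU B:t3 (8c) ⇒ 8c, clock 31
[5] DMA t5→B (8c) ∥ CU A:t4 (7c) ⇒ 8c, clock 39
[6] DMA t6→A (9c) ∥ CU B:t5 (5c) ⇒ 9c, clock 48
[7] DMA t7→B (3c) ∥ CU A:t6 (7c) ⇒ 7c, clock 55
[8] DMA t8→A (6c) ∥ CU B:t7 (4c) ⇒ 6c, clock 61
[9] DMA idle ∥ CU A:t8 (2c) ⇒ 2c, clock 63

step 1: A=compute:t0 B=load:t1 [load-bound]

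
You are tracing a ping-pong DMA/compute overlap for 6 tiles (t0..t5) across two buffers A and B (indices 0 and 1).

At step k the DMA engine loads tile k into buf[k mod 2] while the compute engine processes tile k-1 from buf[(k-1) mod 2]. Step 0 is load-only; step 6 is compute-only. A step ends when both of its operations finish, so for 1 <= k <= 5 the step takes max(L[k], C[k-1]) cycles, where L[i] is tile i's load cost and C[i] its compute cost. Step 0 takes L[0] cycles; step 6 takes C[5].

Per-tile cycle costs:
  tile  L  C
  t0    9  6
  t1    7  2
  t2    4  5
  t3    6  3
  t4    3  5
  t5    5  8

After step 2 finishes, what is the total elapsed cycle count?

end_cycle[2] = 20

  0. 9=9c; end=9; A:t0 B:-
  1. max(7,6)=7c; end=16; A:t0 B:t1
  2. max(4,2)=4c; end=20; A:t2 B:t1
  3. max(6,5)=6c; end=26; A:t2 B:t3
  4. max(3,3)=3c; end=29; A:t4 B:t3
  5. max(5,5)=5c; end=34; A:t4 B:t5
  6. 8=8c; end=42; A:t4 B:t5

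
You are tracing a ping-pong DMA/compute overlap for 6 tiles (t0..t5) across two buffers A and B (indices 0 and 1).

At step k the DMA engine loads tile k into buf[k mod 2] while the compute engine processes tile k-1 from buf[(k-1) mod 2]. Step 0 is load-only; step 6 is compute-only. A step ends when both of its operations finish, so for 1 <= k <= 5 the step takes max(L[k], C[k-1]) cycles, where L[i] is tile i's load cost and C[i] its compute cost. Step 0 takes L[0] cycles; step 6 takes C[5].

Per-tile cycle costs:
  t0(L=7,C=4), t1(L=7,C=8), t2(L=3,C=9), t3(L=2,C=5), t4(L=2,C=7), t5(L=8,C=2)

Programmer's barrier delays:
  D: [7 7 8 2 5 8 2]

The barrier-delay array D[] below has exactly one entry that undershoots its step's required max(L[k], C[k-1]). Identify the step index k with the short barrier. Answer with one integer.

k=0 barrier L[0]=7→7c, D[0]=7 ok
k=1 barrier max(L[1]=7,C[0]=4)→7c, D[1]=7 ok
k=2 barrier max(L[2]=3,C[1]=8)→8c, D[2]=8 ok
k=3 barrier max(L[3]=2,C[2]=9)→9c, D[3]=2 SHORT
k=4 barrier max(L[4]=2,C[3]=5)→5c, D[4]=5 ok
k=5 barrier max(L[5]=8,C[4]=7)→8c, D[5]=8 ok
k=6 barrier C[5]=2→2c, D[6]=2 ok

hazard at step 3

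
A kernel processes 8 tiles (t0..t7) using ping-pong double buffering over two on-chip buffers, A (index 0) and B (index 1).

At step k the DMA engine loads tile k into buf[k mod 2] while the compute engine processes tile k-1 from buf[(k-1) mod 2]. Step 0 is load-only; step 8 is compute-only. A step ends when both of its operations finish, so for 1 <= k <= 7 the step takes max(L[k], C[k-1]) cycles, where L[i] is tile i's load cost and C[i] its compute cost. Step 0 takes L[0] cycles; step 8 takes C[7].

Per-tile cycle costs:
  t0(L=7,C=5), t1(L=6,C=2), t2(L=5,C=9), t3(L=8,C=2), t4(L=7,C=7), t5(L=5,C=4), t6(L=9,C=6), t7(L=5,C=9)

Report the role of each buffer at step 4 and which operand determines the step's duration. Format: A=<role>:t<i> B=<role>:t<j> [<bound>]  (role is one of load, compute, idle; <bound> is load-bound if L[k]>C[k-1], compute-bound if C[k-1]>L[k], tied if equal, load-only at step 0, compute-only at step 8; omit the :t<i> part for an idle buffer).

k=0 load=t0/7c comp=- wait=7 total=7
k=1 load=t1/6c comp=t0/5c wait=6 total=13
k=2 load=t2/5c comp=t1/2c wait=5 total=18
k=3 load=t3/8c comp=t2/9c wait=9 total=27
k=4 load=t4/7c comp=t3/2c wait=7 total=34
k=5 load=t5/5c comp=t4/7c wait=7 total=41
k=6 load=t6/9c comp=t5/4c wait=9 total=50
k=7 load=t7/5c comp=t6/6c wait=6 total=56
k=8 load=- comp=t7/9c wait=9 total=65

step 4: A=load:t4 B=compute:t3 [load-bound]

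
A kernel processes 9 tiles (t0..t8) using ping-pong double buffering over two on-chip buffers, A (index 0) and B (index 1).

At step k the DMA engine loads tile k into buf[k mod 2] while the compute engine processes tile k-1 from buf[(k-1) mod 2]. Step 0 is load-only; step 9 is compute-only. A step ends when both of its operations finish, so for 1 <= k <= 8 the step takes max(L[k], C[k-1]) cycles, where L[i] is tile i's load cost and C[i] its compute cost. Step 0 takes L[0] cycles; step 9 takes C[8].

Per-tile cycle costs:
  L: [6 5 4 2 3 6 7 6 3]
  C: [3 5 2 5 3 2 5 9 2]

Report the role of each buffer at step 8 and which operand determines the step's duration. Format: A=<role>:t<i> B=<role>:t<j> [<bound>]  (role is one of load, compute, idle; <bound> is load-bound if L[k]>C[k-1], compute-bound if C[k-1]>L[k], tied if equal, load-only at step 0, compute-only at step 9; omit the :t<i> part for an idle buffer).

step 0: L[0]=6 → dur=6, Σ=6 | A=load:t0 B=idle [load-only]
step 1: L[1]=5 C[0]=3 → dur=5, Σ=11 | A=compute:t0 B=load:t1 [load-bound]
step 2: L[2]=4 C[1]=5 → dur=5, Σ=16 | A=load:t2 B=compute:t1 [compute-bound]
step 3: L[3]=2 C[2]=2 → dur=2, Σ=18 | A=compute:t2 B=load:t3 [tied]
step 4: L[4]=3 C[3]=5 → dur=5, Σ=23 | A=load:t4 B=compute:t3 [compute-bound]
step 5: L[5]=6 C[4]=3 → dur=6, Σ=29 | A=compute:t4 B=load:t5 [load-bound]
step 6: L[6]=7 C[5]=2 → dur=7, Σ=36 | A=load:t6 B=compute:t5 [load-bound]
step 7: L[7]=6 C[6]=5 → dur=6, Σ=42 | A=compute:t6 B=load:t7 [load-bound]
step 8: L[8]=3 C[7]=9 → dur=9, Σ=51 | A=load:t8 B=compute:t7 [compute-bound]
step 9: C[8]=2 → dur=2, Σ=53 | A=compute:t8 B=idle [compute-only]

step 8: A=load:t8 B=compute:t7 [compute-bound]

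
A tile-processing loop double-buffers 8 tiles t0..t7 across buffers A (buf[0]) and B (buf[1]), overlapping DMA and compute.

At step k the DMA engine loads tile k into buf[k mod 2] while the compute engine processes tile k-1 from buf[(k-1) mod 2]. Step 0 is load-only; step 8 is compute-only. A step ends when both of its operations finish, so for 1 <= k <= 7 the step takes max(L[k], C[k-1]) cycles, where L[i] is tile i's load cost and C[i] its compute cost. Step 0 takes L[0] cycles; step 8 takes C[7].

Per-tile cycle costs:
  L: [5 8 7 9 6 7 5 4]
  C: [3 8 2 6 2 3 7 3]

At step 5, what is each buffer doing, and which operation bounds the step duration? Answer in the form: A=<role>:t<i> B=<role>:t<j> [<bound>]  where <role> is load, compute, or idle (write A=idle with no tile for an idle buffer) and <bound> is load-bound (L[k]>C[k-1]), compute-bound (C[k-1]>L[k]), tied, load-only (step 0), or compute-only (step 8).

  0. 5=5c; end=5; A:t0 B:-
  1. max(8,3)=8c; end=13; A:t0 B:t1
  2. max(7,8)=8c; end=21; A:t2 B:t1
  3. max(9,2)=9c; end=30; A:t2 B:t3
  4. max(6,6)=6c; end=36; A:t4 B:t3
  5. max(7,2)=7c; end=43; A:t4 B:t5
  6. max(5,3)=5c; end=48; A:t6 B:t5
  7. max(4,7)=7c; end=55; A:t6 B:t7
  8. 3=3c; end=58; A:t6 B:t7

step 5: A=compute:t4 B=load:t5 [load-bound]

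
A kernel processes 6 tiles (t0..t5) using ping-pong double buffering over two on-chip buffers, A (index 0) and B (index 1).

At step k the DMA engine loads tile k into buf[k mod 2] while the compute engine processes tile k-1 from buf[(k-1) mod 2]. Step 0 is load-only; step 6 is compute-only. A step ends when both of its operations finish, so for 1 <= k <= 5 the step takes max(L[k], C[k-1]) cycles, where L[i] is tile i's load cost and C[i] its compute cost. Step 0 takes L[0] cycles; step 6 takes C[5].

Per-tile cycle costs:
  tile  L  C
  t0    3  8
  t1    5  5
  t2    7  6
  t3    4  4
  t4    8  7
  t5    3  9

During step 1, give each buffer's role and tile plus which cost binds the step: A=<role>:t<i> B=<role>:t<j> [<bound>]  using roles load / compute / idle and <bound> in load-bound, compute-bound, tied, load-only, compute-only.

[0] DMA t0→A (3c) ∥ CU idle ⇒ 3c, clock 3
[1] DMA t1→B (5c) ∥ CU A:t0 (8c) ⇒ 8c, clock 11
[2] DMA t2→A (7c) ∥ CU B:t1 (5c) ⇒ 7c, clock 18
[3] DMA t3→B (4c) ∥ CU A:t2 (6c) ⇒ 6c, clock 24
[4] DMA t4→A (8c) ∥ CU B:t3 (4c) ⇒ 8c, clock 32
[5] DMA t5→B (3c) ∥ CU A:t4 (7c) ⇒ 7c, clock 39
[6] DMA idle ∥ CU B:t5 (9c) ⇒ 9c, clock 48

step 1: A=compute:t0 B=load:t1 [compute-bound]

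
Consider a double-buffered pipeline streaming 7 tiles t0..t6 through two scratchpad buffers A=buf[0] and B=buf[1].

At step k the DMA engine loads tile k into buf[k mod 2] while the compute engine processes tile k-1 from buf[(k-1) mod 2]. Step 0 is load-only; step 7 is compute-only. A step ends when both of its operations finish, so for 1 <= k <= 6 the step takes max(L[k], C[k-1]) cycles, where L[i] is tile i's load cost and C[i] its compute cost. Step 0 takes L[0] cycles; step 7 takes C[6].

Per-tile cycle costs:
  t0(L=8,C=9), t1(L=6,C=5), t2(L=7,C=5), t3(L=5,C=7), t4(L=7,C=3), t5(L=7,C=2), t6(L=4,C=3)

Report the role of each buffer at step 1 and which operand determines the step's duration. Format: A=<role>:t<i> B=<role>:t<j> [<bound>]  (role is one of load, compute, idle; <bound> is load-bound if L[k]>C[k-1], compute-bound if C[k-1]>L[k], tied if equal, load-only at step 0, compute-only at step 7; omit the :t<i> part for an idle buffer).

step 1: A=compute:t0 B=load:t1 [compute-bound]

[0] DMA t0→A (8c) ∥ CU idle ⇒ 8c, clock 8
[1] DMA t1→B (6c) ∥ CU A:t0 (9c) ⇒ 9c, clock 17
[2] DMA t2→A (7c) ∥ CU B:t1 (5c) ⇒ 7c, clock 24
[3] DMA t3→B (5c) ∥ CU A:t2 (5c) ⇒ 5c, clock 29
[4] DMA t4→A (7c) ∥ CU B:t3 (7c) ⇒ 7c, clock 36
[5] DMA t5→B (7c) ∥ CU A:t4 (3c) ⇒ 7c, clock 43
[6] DMA t6→A (4c) ∥ CU B:t5 (2c) ⇒ 4c, clock 47
[7] DMA idle ∥ CU A:t6 (3c) ⇒ 3c, clock 50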